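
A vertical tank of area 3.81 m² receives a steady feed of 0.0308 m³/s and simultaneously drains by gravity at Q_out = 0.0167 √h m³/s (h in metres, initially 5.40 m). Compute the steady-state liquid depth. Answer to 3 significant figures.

Accumulation of liquid (constant cross-section A): A dh/dt = Q_in − 0.0167 √h. At steady state dh/dt = 0:
Q_in = 0.0167 √h_ss ⇒ √h_ss = 0.0308/0.0167 = 1.8443.
h_ss = 1.8443² = 3.4015 m. (Since h₀ = 5.40 m > h_ss, the level will fall toward this value.)

3.40 m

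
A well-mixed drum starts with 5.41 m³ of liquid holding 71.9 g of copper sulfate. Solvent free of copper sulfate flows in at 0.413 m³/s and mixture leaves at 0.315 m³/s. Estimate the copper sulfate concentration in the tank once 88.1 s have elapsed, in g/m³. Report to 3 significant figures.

Let m(t) be the amount of copper sulfate. Volume: V(t) = V₀ + (Q_in − Q_out) t = 5.41 + 0.098000 t; V(88.1) = 14.044 m³.
Species balance (pure solvent in): dm/dt = −Q_out · m/V(t).
dm/m = −Q_out dt/(V₀ + 0.098000 t); integrating gives ln(m/m₀) = −(Q_out/(Q_in−Q_out)) ln(V/V₀).
m = m₀ (V₀/V)^(Q_out/(Q_in−Q_out)) = 71.9 × (5.41/14.044)^(3.2143) = 3.3504 g.
C = m/V = 3.3504/14.044 = 0.23856 g/m³.

0.239 g/m³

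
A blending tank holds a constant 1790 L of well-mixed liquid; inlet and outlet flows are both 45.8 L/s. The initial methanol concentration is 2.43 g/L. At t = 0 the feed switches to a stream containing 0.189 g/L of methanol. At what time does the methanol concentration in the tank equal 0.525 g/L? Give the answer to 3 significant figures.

Species balance: V dC/dt = Q(C_in − C) ⇒ τ = V/Q = 39.083 s.
C(t) = C_in + (C₀ − C_in) e^(−t/τ). Set C = 0.525 and solve for t:
e^(−t/τ) = (C − C_in)/(C₀ − C_in) = (0.525 − 0.189)/(2.43 − 0.189) = 0.14993
t = −τ ln(…) = 39.083 × 1.8976 = 74.163 s.

74.2 s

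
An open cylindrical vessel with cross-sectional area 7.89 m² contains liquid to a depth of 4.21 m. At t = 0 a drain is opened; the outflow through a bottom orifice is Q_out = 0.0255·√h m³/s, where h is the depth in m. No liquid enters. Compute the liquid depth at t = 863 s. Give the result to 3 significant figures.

Mass balance (ρ constant): A dh/dt = −0.0255 √h.
Separate and integrate: 2(√h − √h₀) = −(0.0255/A) t.
√h = √4.21 − 0.0255·863/(2·7.89) = 2.0518 − 1.3946 = 0.65725.
h = 0.65725² = 0.43197 m.

0.432 m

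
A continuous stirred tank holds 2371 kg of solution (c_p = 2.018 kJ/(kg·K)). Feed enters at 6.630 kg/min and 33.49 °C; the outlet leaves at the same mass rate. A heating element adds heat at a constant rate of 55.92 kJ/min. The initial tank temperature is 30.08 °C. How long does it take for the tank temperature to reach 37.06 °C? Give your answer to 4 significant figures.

901.8 min

M c_p dT/dt = ṁ c_p (T_in − T) + Q̇.
τ = M/ṁ = 357.617 min; T_ss = T_in + Q̇/(ṁ c_p) = 37.6696 °C.
T(t) = T_ss + (T₀ − T_ss) e^(−t/τ). Set T = 37.06:
e^(−t/τ) = (37.06 − 37.6696)/(30.08 − 37.6696) = 0.0803178
t = −357.617 · ln(0.0803178) = 901.825 min.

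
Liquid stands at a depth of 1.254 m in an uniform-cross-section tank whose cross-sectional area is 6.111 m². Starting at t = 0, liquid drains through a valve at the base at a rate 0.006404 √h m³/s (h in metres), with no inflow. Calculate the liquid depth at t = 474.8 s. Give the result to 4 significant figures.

Unsteady balance on liquid volume: A dh/dt = −0.006404 √h.
∫ h^(−1/2) dh = −(0.006404/A) ∫ dt, giving 2√h = 2√h₀ − (0.006404/A) t.
√h = √1.254 − 0.006404·474.8/(2·6.111) = 1.11982 − 0.248782 = 0.871039.
h = 0.871039² = 0.758709 m.

0.7587 m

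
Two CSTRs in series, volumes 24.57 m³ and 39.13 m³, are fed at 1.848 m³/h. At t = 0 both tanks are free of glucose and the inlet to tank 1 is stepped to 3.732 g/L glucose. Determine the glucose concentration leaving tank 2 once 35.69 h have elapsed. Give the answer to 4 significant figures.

2.303 g/L

Time constants: τᵢ = Vᵢ/Q for each well-mixed tank.
τ₁ = 24.57/1.848 = 13.2955 h; τ₂ = 39.13/1.848 = 21.1742 h.
Solving the cascade with C₁(0)=C₂(0)=0 gives C₂(t) = C_in[1 − (τ₁ e^(−t/τ₁) − τ₂ e^(−t/τ₂))/(τ₁ − τ₂)].
At t = 35.69: e^(−t/τ₁) = 0.0682638, e^(−t/τ₂) = 0.185345.
C₂ = 3.732·[1 − (13.2955·0.0682638 − 21.1742·0.185345)/(-7.87879)] = 3.732·0.617081 = 2.30295 g/L.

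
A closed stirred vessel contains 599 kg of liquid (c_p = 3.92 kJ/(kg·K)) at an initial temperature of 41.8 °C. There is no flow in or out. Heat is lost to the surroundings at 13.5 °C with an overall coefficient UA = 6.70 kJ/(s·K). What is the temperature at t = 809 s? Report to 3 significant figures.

Lumped-capacitance energy balance: M c_p dT/dt = UA(T_amb − T).
dT/dt = (T_ss − T)/τ with T_ss = T_amb = 13.500 °C, τ = M c_p/UA = 599·3.92/6.70 = 350.46 s.
Integrating: T(t) = T_ss + (T₀ − T_ss) e^(−t/τ).
T(809) = 13.500 + (28.300)·0.099421 = 16.314 °C.

16.3 °C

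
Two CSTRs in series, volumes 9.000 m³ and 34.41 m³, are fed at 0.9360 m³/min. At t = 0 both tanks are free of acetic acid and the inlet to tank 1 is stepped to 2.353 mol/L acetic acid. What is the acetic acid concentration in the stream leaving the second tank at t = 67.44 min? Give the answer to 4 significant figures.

1.845 mol/L

Time constants: τᵢ = Vᵢ/Q for each well-mixed tank.
τ₁ = 9.000/0.9360 = 9.61538 min; τ₂ = 34.41/0.9360 = 36.7628 min.
Tank 1: C₁ = C_in(1 − e^(−t/τ₁)). Tank 2 (τ₁ ≠ τ₂): C₂ = C_in[1 − (τ₁ e^(−t/τ₁) − τ₂ e^(−t/τ₂))/(τ₁ − τ₂)].
At t = 67.44: e^(−t/τ₁) = 0.000899420, e^(−t/τ₂) = 0.159699.
C₂ = 2.353·[1 − (9.61538·0.000899420 − 36.7628·0.159699)/(-27.1474)] = 2.353·0.784055 = 1.84488 mol/L.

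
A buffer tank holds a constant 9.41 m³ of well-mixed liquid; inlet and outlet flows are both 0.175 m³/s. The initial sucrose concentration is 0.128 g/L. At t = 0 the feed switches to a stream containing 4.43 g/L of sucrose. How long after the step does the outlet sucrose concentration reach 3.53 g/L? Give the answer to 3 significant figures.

84.1 s

Accumulation = in − out for the solute gives V dC/dt = Q(C_in − C), so τ = V/Q = 53.771 s.
C(t) = C_in + (C₀ − C_in) e^(−t/τ). Set C = 3.53 and solve for t:
e^(−t/τ) = (C − C_in)/(C₀ − C_in) = (3.53 − 4.43)/(0.128 − 4.43) = 0.20921
t = −τ ln(…) = 53.771 × 1.5644 = 84.122 s.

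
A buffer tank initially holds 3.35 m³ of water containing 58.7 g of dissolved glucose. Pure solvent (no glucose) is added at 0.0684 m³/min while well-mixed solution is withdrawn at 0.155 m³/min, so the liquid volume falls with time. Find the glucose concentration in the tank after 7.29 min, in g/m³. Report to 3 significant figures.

14.9 g/m³

Total volume: dV/dt = Q_in − Q_out = -0.086600 m³/min, so V(t) = 3.35 − 0.086600 t and V(7.29) = 2.7187 m³.
Solute balance: dm/dt = 0 − Q_out C = −Q_out m/V(t).
Separate: dm/m = −Q_out dt/V(t) ⇒ ln(m/m₀) = −(Q_out/(Q_in−Q_out)) ln(V/V₀).
m = m₀ (V₀/V)^(Q_out/(Q_in−Q_out)) = 58.7 × (3.35/2.7187)^(-1.7898) = 40.395 g.
C = m/V = 40.395/2.7187 = 14.858 g/m³.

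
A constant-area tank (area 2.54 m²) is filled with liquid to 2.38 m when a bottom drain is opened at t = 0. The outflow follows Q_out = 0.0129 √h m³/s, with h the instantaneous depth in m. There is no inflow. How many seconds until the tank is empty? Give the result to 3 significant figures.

A dh/dt = −Q_out = −0.0129 √h.
∫ h^(−1/2) dh = −(0.0129/A) ∫ dt, giving 2√h = 2√h₀ − (0.0129/A) t.
Set h = 0: 2√h₀ = (0.0129/A) t_empty ⇒ t_empty = 2A√h₀/0.0129.
t_empty = 2·2.54·√2.38/0.0129 = 5.0800·1.5427/0.0129 = 607.52 s.

608 s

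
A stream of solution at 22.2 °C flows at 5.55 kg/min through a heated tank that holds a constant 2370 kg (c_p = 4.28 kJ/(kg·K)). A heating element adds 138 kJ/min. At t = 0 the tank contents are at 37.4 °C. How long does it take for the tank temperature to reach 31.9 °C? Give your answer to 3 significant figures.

376 min

Unsteady energy balance on the tank contents: M c_p dT/dt = ṁ c_p (T_in − T) + 138.
τ = M/ṁ = 427.03 min; T_ss = T_in + Q̇/(ṁ c_p) = 28.010 °C.
T(t) = T_ss + (T₀ − T_ss) e^(−t/τ). Set T = 31.9:
e^(−t/τ) = (31.9 − 28.010)/(37.4 − 28.010) = 0.41430
t = −427.03 · ln(0.41430) = 376.28 min.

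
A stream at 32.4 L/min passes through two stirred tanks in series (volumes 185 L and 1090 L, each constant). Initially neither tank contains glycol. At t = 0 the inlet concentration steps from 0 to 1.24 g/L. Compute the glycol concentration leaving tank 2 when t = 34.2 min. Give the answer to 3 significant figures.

Each tank obeys Vᵢ dCᵢ/dt = Q(Cᵢ₋₁ − Cᵢ), so τᵢ = Vᵢ/Q.
τ₁ = 185/32.4 = 5.7099 min; τ₂ = 1090/32.4 = 33.642 min.
Tank 1: C₁ = C_in(1 − e^(−t/τ₁)). Tank 2 (τ₁ ≠ τ₂): C₂ = C_in[1 − (τ₁ e^(−t/τ₁) − τ₂ e^(−t/τ₂))/(τ₁ − τ₂)].
At t = 34.2: e^(−t/τ₁) = 0.0025046, e^(−t/τ₂) = 0.36183.
C₂ = 1.24·[1 − (5.7099·0.0025046 − 33.642·0.36183)/(-27.932)] = 1.24·0.56472 = 0.70025 g/L.

0.700 g/L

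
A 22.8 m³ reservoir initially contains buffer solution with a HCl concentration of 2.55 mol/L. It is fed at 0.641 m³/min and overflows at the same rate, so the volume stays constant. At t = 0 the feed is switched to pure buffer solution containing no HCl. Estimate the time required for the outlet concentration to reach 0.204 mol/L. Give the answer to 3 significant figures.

Species balance: V dC/dt = Q(C_in − C) ⇒ τ = V/Q = 35.569 min.
C(t) = C_in + (C₀ − C_in) e^(−t/τ). Set C = 0.204 and solve for t:
e^(−t/τ) = (C − C_in)/(C₀ − C_in) = (0.204 − 0)/(2.55 − 0) = 0.080000
t = −τ ln(…) = 35.569 × 2.5257 = 89.839 min.

89.8 min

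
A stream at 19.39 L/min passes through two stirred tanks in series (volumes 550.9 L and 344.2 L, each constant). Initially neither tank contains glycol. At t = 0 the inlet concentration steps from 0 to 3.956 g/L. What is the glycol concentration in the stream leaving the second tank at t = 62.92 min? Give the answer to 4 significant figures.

2.995 g/L

Time constants: τᵢ = Vᵢ/Q for each well-mixed tank.
τ₁ = 550.9/19.39 = 28.4116 min; τ₂ = 344.2/19.39 = 17.7514 min.
Tank 1: C₁ = C_in(1 − e^(−t/τ₁)). Tank 2 (τ₁ ≠ τ₂): C₂ = C_in[1 − (τ₁ e^(−t/τ₁) − τ₂ e^(−t/τ₂))/(τ₁ − τ₂)].
At t = 62.92: e^(−t/τ₁) = 0.109198, e^(−t/τ₂) = 0.0288829.
C₂ = 3.956·[1 − (28.4116·0.109198 − 17.7514·0.0288829)/(10.6601)] = 3.956·0.757060 = 2.99493 g/L.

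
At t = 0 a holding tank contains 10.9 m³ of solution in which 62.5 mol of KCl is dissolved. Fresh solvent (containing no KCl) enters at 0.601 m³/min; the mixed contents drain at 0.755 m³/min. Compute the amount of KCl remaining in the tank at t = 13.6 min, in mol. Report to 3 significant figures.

Let m(t) be the amount of KCl. Volume: V(t) = V₀ + (Q_in − Q_out) t = 10.9 − 0.15400 t; V(13.6) = 8.8056 m³.
No KCl enters, so dm/dt = −Q_out · (m/V).
Separate: dm/m = −Q_out dt/V(t) ⇒ ln(m/m₀) = −(Q_out/(Q_in−Q_out)) ln(V/V₀).
m = m₀ (V₀/V)^(Q_out/(Q_in−Q_out)) = 62.5 × (10.9/8.8056)^(-4.9026) = 21.957 mol.

22.0 mol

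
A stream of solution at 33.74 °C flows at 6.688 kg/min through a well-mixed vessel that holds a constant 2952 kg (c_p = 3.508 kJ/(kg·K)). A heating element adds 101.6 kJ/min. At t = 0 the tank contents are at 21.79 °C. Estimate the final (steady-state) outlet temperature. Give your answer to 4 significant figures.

38.07 °C

Unsteady energy balance on the tank contents: M c_p dT/dt = ṁ c_p (T_in − T) + 101.6.
At steady state dT/dt = 0 ⇒ T_ss = T_in + Q̇/(ṁ c_p) = 33.74 + 101.6/(6.688·3.508) = 38.0705 °C.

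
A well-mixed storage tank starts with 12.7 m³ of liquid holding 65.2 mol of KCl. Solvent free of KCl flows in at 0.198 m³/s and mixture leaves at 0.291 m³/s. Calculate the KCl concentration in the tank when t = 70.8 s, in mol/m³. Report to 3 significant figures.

1.08 mol/m³

Total volume: dV/dt = Q_in − Q_out = -0.093000 m³/s, so V(t) = 12.7 − 0.093000 t and V(70.8) = 6.1156 m³.
Solute balance: dm/dt = 0 − Q_out C = −Q_out m/V(t).
dm/m = −Q_out dt/(V₀ − 0.093000 t); integrating gives ln(m/m₀) = −(Q_out/(Q_in−Q_out)) ln(V/V₀).
m = m₀ (V₀/V)^(Q_out/(Q_in−Q_out)) = 65.2 × (12.7/6.1156)^(-3.1290) = 6.6253 mol.
C = m/V = 6.6253/6.1156 = 1.0833 mol/m³.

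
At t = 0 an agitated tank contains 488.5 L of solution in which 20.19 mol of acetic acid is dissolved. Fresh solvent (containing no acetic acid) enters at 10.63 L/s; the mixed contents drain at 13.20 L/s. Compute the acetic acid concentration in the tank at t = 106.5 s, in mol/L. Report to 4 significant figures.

0.001381 mol/L

Total volume: dV/dt = Q_in − Q_out = -2.57000 L/s, so V(t) = 488.5 − 2.57000 t and V(106.5) = 214.795 L.
No acetic acid enters, so dm/dt = −Q_out · (m/V).
dm/m = −Q_out dt/(V₀ − 2.57000 t); integrating gives ln(m/m₀) = −(Q_out/(Q_in−Q_out)) ln(V/V₀).
m = m₀ (V₀/V)^(Q_out/(Q_in−Q_out)) = 20.19 × (488.5/214.795)^(-5.13619) = 0.296714 mol.
C = m/V = 0.296714/214.795 = 0.00138138 mol/L.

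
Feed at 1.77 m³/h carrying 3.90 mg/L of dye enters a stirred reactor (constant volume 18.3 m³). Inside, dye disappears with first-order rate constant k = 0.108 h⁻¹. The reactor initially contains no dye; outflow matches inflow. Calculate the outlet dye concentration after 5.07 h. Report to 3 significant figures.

1.19 mg/L

V dC/dt = Q(C_in − C) − k V C.
dC/dt = (Q/V) C_in − (Q/V + k) C; effective rate a = Q/V + k = 0.096721 + 0.108 = 0.20472 h⁻¹.
C_ss = Q C_in/(Q + kV) = 1.8426 mg/L; C(t) = C_ss + (C₀ − C_ss) e^(−a t).
C(5.07) = 1.8426 + (-1.8426)·e^(−0.20472·5.07) = 1.8426 + (-1.8426)·0.35418 = 1.1900 mg/L.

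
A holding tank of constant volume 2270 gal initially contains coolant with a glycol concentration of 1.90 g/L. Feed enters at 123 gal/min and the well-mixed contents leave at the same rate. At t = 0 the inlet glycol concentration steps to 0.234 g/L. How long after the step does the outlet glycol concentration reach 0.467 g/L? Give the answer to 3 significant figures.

Species balance: V dC/dt = Q(C_in − C) ⇒ τ = V/Q = 18.455 min.
C(t) = C_in + (C₀ − C_in) e^(−t/τ). Set C = 0.467 and solve for t:
e^(−t/τ) = (C − C_in)/(C₀ − C_in) = (0.467 − 0.234)/(1.90 − 0.234) = 0.13986
t = −τ ln(…) = 18.455 × 1.9671 = 36.304 min.

36.3 min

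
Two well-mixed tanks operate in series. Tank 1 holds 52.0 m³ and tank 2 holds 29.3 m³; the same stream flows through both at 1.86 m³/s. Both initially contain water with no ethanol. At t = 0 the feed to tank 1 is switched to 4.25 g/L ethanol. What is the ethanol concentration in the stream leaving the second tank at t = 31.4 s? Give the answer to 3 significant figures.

1.83 g/L

Each tank obeys Vᵢ dCᵢ/dt = Q(Cᵢ₋₁ − Cᵢ), so τᵢ = Vᵢ/Q.
τ₁ = 52.0/1.86 = 27.957 s; τ₂ = 29.3/1.86 = 15.753 s.
Tank 1: C₁ = C_in(1 − e^(−t/τ₁)). Tank 2 (τ₁ ≠ τ₂): C₂ = C_in[1 − (τ₁ e^(−t/τ₁) − τ₂ e^(−t/τ₂))/(τ₁ − τ₂)].
At t = 31.4: e^(−t/τ₁) = 0.32525, e^(−t/τ₂) = 0.13624.
C₂ = 4.25·[1 − (27.957·0.32525 − 15.753·0.13624)/(12.204)] = 4.25·0.43078 = 1.8308 g/L.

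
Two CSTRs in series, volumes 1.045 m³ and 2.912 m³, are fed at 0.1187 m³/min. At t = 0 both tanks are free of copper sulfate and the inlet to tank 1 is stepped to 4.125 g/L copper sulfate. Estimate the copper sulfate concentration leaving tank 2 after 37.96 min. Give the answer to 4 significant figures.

Each tank obeys Vᵢ dCᵢ/dt = Q(Cᵢ₋₁ − Cᵢ), so τᵢ = Vᵢ/Q.
τ₁ = 1.045/0.1187 = 8.80371 min; τ₂ = 2.912/0.1187 = 24.5324 min.
Tank 1: C₁ = C_in(1 − e^(−t/τ₁)). Tank 2 (τ₁ ≠ τ₂): C₂ = C_in[1 − (τ₁ e^(−t/τ₁) − τ₂ e^(−t/τ₂))/(τ₁ − τ₂)].
At t = 37.96: e^(−t/τ₁) = 0.0134091, e^(−t/τ₂) = 0.212813.
C₂ = 4.125·[1 − (8.80371·0.0134091 − 24.5324·0.212813)/(-15.7287)] = 4.125·0.675576 = 2.78675 g/L.

2.787 g/L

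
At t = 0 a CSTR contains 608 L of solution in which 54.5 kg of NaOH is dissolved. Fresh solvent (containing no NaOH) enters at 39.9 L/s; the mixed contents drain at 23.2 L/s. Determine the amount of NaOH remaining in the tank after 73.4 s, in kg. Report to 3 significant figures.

11.8 kg

Total volume: dV/dt = Q_in − Q_out = 16.700 L/s, so V(t) = 608 + 16.700 t and V(73.4) = 1833.8 L.
Solute balance: dm/dt = 0 − Q_out C = −Q_out m/V(t).
dm/m = −Q_out dt/(V₀ + 16.700 t); integrating gives ln(m/m₀) = −(Q_out/(Q_in−Q_out)) ln(V/V₀).
m = m₀ (V₀/V)^(Q_out/(Q_in−Q_out)) = 54.5 × (608/1833.8)^(1.3892) = 11.758 kg.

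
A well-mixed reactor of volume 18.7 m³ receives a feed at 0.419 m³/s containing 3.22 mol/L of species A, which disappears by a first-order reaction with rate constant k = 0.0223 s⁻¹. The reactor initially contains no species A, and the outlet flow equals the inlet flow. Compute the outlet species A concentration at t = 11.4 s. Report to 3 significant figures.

0.644 mol/L

Species balance: V dC/dt = Q C_in − Q C − k V C.
dC/dt = (Q/V) C_in − (Q/V + k) C; effective rate a = Q/V + k = 0.022406 + 0.0223 = 0.044706 s⁻¹.
C_ss = Q C_in/(Q + kV) = 1.6138 mol/L; C(t) = C_ss + (C₀ − C_ss) e^(−a t).
C(11.4) = 1.6138 + (-1.6138)·e^(−0.044706·11.4) = 1.6138 + (-1.6138)·0.60070 = 0.64440 mol/L.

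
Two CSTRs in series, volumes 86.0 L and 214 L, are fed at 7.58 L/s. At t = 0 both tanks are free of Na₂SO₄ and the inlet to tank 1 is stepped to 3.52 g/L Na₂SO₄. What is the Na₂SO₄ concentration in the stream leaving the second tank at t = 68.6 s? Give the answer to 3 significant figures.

3.01 g/L

Species balance on tank i: dCᵢ/dt = (Cᵢ₋₁ − Cᵢ)/τᵢ with τᵢ = Vᵢ/Q.
τ₁ = 86.0/7.58 = 11.346 s; τ₂ = 214/7.58 = 28.232 s.
Solving the cascade with C₁(0)=C₂(0)=0 gives C₂(t) = C_in[1 − (τ₁ e^(−t/τ₁) − τ₂ e^(−t/τ₂))/(τ₁ − τ₂)].
At t = 68.6: e^(−t/τ₁) = 0.0023664, e^(−t/τ₂) = 0.088050.
C₂ = 3.52·[1 − (11.346·0.0023664 − 28.232·0.088050)/(-16.887)] = 3.52·0.85438 = 3.0074 g/L.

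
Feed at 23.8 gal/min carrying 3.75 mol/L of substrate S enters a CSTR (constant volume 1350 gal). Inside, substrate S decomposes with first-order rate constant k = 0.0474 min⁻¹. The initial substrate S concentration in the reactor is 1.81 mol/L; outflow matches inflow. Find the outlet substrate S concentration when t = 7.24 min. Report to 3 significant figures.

Accumulation = in − out − consumed: V dC/dt = Q C_in − Q C − k V C.
This is linear with rate a = Q/V + k = 0.065030 min⁻¹.
C_ss = Q C_in/(Q + kV) = 1.0166 mol/L; C(t) = C_ss + (C₀ − C_ss) e^(−a t).
C(7.24) = 1.0166 + (0.79337)·e^(−0.065030·7.24) = 1.0166 + (0.79337)·0.62449 = 1.5121 mol/L.

1.51 mol/L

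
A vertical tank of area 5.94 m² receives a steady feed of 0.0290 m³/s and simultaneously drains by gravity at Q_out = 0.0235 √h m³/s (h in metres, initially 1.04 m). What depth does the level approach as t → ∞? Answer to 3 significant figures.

1.52 m

Level balance: A dh/dt = 0.0290 − 0.0235 √h. Setting dh/dt = 0:
Q_in = 0.0235 √h_ss ⇒ √h_ss = 0.0290/0.0235 = 1.2340.
h_ss = 1.2340² = 1.5229 m. (Since h₀ = 1.04 m < h_ss, the level will rise toward this value.)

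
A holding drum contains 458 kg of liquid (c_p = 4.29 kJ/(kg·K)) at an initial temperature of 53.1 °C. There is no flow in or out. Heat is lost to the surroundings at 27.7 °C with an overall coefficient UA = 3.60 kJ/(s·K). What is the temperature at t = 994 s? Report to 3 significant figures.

M c_p dT/dt = −UA(T − T_amb).
dT/dt = (T_ss − T)/τ with T_ss = T_amb = 27.700 °C, τ = M c_p/UA = 458·4.29/3.60 = 545.78 s.
This is linear first-order; T(t) = T_ss + (T₀ − T_ss) e^(−t/τ).
T(994) = 27.700 + (25.400)·0.16183 = 31.810 °C.

31.8 °C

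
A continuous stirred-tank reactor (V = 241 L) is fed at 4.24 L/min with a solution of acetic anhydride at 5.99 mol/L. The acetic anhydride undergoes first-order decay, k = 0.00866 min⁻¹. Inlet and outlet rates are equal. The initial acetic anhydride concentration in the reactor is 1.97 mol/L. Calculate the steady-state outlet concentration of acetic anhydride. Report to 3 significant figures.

4.01 mol/L

V dC/dt = Q(C_in − C) − k V C.
Steady state (dC/dt = 0): C_ss = Q C_in/(Q + kV) = C_in/(1 + kV/Q).
C_ss = 4.24·5.99/(4.24 + 0.00866·241) = 25.398/6.3271 = 4.0141 mol/L.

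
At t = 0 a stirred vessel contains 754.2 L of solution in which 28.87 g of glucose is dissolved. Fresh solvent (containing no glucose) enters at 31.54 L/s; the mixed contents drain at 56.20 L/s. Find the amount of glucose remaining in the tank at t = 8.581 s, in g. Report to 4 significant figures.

13.63 g

Total volume: dV/dt = Q_in − Q_out = -24.6600 L/s, so V(t) = 754.2 − 24.6600 t and V(8.581) = 542.593 L.
Species balance (pure solvent in): dm/dt = −Q_out · m/V(t).
dm/m = −Q_out dt/(V₀ − 24.6600 t); integrating gives ln(m/m₀) = −(Q_out/(Q_in−Q_out)) ln(V/V₀).
m = m₀ (V₀/V)^(Q_out/(Q_in−Q_out)) = 28.87 × (754.2/542.593)^(-2.27899) = 13.6308 g.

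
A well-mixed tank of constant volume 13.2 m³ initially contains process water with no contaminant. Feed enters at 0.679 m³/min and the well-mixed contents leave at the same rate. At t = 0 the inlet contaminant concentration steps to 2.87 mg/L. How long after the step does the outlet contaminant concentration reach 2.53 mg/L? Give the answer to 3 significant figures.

Mass balance on the solute (V constant): V dC/dt = Q(C_in − C), so τ = V/Q = 19.440 min.
C(t) = C_in + (C₀ − C_in) e^(−t/τ). Set C = 2.53 and solve for t:
e^(−t/τ) = (C − C_in)/(C₀ − C_in) = (2.53 − 2.87)/(0 − 2.87) = 0.11847
t = −τ ln(…) = 19.440 × 2.1331 = 41.469 min.

41.5 min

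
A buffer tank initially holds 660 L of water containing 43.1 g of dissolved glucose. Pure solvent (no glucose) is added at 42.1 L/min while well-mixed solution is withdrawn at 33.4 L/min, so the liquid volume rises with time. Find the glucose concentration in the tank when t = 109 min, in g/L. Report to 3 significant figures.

0.000877 g/L

Total volume: dV/dt = Q_in − Q_out = 8.7000 L/min, so V(t) = 660 + 8.7000 t and V(109) = 1608.3 L.
Species balance (pure solvent in): dm/dt = −Q_out · m/V(t).
dm/m = −Q_out dt/(V₀ + 8.7000 t); integrating gives ln(m/m₀) = −(Q_out/(Q_in−Q_out)) ln(V/V₀).
m = m₀ (V₀/V)^(Q_out/(Q_in−Q_out)) = 43.1 × (660/1608.3)^(3.8391) = 1.4107 g.
C = m/V = 1.4107/1608.3 = 0.00087713 g/L.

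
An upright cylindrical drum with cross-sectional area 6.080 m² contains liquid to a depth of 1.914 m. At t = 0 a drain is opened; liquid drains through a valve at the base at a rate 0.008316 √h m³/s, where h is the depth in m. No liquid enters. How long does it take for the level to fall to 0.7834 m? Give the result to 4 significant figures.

728.7 s

With no inflow, A dh/dt = −0.008316 √h.
∫ h^(−1/2) dh = −(0.008316/A) ∫ dt, giving 2√h = 2√h₀ − (0.008316/A) t.
t = 2A(√h₀ − √h)/0.008316 = 2·6.080·(√1.914 − √0.7834)/0.008316
  = 12.1600 × (1.38347 − 0.885099) / 0.008316 = 728.745 s.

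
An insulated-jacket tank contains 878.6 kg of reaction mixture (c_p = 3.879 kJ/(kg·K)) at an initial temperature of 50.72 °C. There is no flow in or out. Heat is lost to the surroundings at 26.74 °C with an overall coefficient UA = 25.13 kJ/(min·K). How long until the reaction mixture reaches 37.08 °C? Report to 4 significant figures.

Heat balance on the well-mixed liquid: M c_p dT/dt = −UA(T − T_amb).
τ = M c_p/UA = 135.618 min; T_ss = T_amb = 26.7400 °C.
T(t) = T_ss + (T₀ − T_ss)e^(−t/τ); set T = 37.08:
t = −τ ln[(T − T_ss)/(T₀ − T_ss)] = −135.618 · ln(0.431193) = 114.082 min.

114.1 min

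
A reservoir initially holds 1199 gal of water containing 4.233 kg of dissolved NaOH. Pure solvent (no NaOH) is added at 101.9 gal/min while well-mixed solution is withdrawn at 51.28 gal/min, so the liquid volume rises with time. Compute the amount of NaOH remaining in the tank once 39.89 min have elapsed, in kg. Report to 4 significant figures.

Total volume: dV/dt = Q_in − Q_out = 50.6200 gal/min, so V(t) = 1199 + 50.6200 t and V(39.89) = 3218.23 gal.
No NaOH enters, so dm/dt = −Q_out · (m/V).
dm/m = −Q_out dt/(V₀ + 50.6200 t); integrating gives ln(m/m₀) = −(Q_out/(Q_in−Q_out)) ln(V/V₀).
m = m₀ (V₀/V)^(Q_out/(Q_in−Q_out)) = 4.233 × (1199/3218.23)^(1.01304) = 1.55689 kg.

1.557 kg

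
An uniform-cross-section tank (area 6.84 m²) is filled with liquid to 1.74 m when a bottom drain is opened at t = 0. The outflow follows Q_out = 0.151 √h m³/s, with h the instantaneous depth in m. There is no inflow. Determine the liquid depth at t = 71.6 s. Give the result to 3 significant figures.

With no inflow, A dh/dt = −0.151 √h.
∫ h^(−1/2) dh = −(0.151/A) ∫ dt, giving 2√h = 2√h₀ − (0.151/A) t.
√h = √1.74 − 0.151·71.6/(2·6.84) = 1.3191 − 0.79032 = 0.52877.
h = 0.52877² = 0.27960 m.

0.280 m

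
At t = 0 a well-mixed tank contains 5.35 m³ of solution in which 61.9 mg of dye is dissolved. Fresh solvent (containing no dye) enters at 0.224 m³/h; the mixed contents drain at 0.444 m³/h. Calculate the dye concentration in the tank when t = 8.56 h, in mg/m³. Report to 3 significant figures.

Total volume: dV/dt = Q_in − Q_out = -0.22000 m³/h, so V(t) = 5.35 − 0.22000 t and V(8.56) = 3.4668 m³.
Solute balance: dm/dt = 0 − Q_out C = −Q_out m/V(t).
dm/m = −Q_out dt/(V₀ − 0.22000 t); integrating gives ln(m/m₀) = −(Q_out/(Q_in−Q_out)) ln(V/V₀).
m = m₀ (V₀/V)^(Q_out/(Q_in−Q_out)) = 61.9 × (5.35/3.4668)^(-2.0182) = 25.788 mg.
C = m/V = 25.788/3.4668 = 7.4385 mg/m³.

7.44 mg/m³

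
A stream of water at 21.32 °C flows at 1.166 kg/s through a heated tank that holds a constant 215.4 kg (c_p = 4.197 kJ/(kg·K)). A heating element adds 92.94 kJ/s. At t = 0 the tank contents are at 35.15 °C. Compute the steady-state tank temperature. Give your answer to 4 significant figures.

40.31 °C

Heat balance on the well-mixed liquid: M c_p dT/dt = ṁ c_p (T_in − T) + 92.94.
At steady state dT/dt = 0 ⇒ T_ss = T_in + Q̇/(ṁ c_p) = 21.32 + 92.94/(1.166·4.197) = 40.3118 °C.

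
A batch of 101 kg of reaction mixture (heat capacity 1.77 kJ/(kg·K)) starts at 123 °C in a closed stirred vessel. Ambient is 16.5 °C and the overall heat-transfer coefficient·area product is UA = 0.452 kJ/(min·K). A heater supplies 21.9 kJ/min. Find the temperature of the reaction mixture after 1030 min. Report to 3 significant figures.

M c_p dT/dt = −UA(T − T_amb) + Q̇.
dT/dt = (T_ss − T)/τ with T_ss = T_amb + Q̇/UA = 16.5 + 21.9/0.452 = 64.951 °C, τ = M c_p/UA = 101·1.77/0.452 = 395.51 min.
T approaches T_ss exponentially: T(t) = T_ss + (T₀ − T_ss) e^(−t/τ).
T(1030) = 64.951 + (58.049)·0.073959 = 69.245 °C.

69.2 °C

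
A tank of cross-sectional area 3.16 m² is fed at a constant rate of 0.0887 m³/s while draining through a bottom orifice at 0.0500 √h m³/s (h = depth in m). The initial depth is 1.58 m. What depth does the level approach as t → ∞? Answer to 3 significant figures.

3.15 m

Accumulation of liquid (constant cross-section A): A dh/dt = Q_in − 0.0500 √h. At steady state dh/dt = 0:
Q_in = 0.0500 √h_ss ⇒ √h_ss = 0.0887/0.0500 = 1.7740.
h_ss = 1.7740² = 3.1471 m. (Since h₀ = 1.58 m < h_ss, the level will rise toward this value.)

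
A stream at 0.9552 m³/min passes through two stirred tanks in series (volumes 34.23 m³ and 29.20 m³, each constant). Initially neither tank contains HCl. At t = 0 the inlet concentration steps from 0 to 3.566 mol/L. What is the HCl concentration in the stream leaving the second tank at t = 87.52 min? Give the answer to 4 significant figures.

2.638 mol/L

Each tank obeys Vᵢ dCᵢ/dt = Q(Cᵢ₋₁ − Cᵢ), so τᵢ = Vᵢ/Q.
τ₁ = 34.23/0.9552 = 35.8354 min; τ₂ = 29.20/0.9552 = 30.5695 min.
Solving the cascade with C₁(0)=C₂(0)=0 gives C₂(t) = C_in[1 − (τ₁ e^(−t/τ₁) − τ₂ e^(−t/τ₂))/(τ₁ − τ₂)].
At t = 87.52: e^(−t/τ₁) = 0.0869627, e^(−t/τ₂) = 0.0570982.
C₂ = 3.566·[1 − (35.8354·0.0869627 − 30.5695·0.0570982)/(5.26591)] = 3.566·0.739669 = 2.63766 mol/L.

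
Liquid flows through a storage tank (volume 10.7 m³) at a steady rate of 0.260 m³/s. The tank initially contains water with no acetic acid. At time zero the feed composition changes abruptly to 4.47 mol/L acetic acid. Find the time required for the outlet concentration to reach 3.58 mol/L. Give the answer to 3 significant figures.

Species balance on the tank: V dC/dt = Q(C_in − C), so τ = V/Q = 41.154 s.
C(t) = C_in + (C₀ − C_in) e^(−t/τ). Set C = 3.58 and solve for t:
e^(−t/τ) = (C − C_in)/(C₀ − C_in) = (3.58 − 4.47)/(0 − 4.47) = 0.19911
t = −τ ln(…) = 41.154 × 1.6139 = 66.419 s.

66.4 s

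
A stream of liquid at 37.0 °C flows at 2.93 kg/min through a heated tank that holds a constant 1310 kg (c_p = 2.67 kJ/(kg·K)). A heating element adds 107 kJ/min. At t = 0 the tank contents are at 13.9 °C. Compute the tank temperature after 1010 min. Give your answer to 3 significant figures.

Unsteady energy balance on the tank contents: M c_p dT/dt = ṁ c_p (T_in − T) + 107.
τ = M/ṁ = 447.10 min; T_ss = T_in + Q̇/(ṁ c_p) = 37.0 + 107/(2.93·2.67) = 50.677 °C.
This is linear first-order; T(t) = T_ss + (T₀ − T_ss) e^(−t/τ).
T(1010) = 50.677 + (-36.777)·e^(−1010/447.10) = 50.677 + (-36.777)·0.10445 = 46.836 °C.

46.8 °C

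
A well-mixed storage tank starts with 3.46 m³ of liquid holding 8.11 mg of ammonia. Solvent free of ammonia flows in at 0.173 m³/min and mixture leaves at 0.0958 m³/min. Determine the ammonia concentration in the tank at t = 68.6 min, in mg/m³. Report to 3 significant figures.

0.293 mg/m³

Let m(t) be the amount of ammonia. Volume: V(t) = V₀ + (Q_in − Q_out) t = 3.46 + 0.077200 t; V(68.6) = 8.7559 m³.
Species balance (pure solvent in): dm/dt = −Q_out · m/V(t).
Separate: dm/m = −Q_out dt/V(t) ⇒ ln(m/m₀) = −(Q_out/(Q_in−Q_out)) ln(V/V₀).
m = m₀ (V₀/V)^(Q_out/(Q_in−Q_out)) = 8.11 × (3.46/8.7559)^(1.2409) = 2.5624 mg.
C = m/V = 2.5624/8.7559 = 0.29265 mg/m³.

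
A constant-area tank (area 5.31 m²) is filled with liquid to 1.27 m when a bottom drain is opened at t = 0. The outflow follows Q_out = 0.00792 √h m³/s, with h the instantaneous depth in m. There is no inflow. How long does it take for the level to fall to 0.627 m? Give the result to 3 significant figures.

Mass balance (ρ constant): A dh/dt = −0.00792 √h.
This is separable: 2 d(√h)/dt = −0.00792/A, so √h = √h₀ − (0.00792/(2A)) t.
t = 2A(√h₀ − √h)/0.00792 = 2·5.31·(√1.27 − √0.627)/0.00792
  = 10.620 × (1.1269 − 0.79183) / 0.00792 = 449.35 s.

449 s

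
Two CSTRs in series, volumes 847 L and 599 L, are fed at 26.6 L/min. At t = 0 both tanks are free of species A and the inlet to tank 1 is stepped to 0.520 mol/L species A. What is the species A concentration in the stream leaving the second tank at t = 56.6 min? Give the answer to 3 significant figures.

Time constants: τᵢ = Vᵢ/Q for each well-mixed tank.
τ₁ = 847/26.6 = 31.842 min; τ₂ = 599/26.6 = 22.519 min.
Solving the cascade with C₁(0)=C₂(0)=0 gives C₂(t) = C_in[1 − (τ₁ e^(−t/τ₁) − τ₂ e^(−t/τ₂))/(τ₁ − τ₂)].
At t = 56.6: e^(−t/τ₁) = 0.16906, e^(−t/τ₂) = 0.080988.
C₂ = 0.520·[1 − (31.842·0.16906 − 22.519·0.080988)/(9.3233)] = 0.520·0.61823 = 0.32148 mol/L.

0.321 mol/L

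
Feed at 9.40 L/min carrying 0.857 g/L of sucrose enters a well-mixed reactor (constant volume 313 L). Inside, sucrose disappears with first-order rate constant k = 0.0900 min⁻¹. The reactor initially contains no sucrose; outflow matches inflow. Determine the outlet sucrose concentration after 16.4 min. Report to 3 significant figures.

Species balance: V dC/dt = Q C_in − Q C − k V C.
dC/dt = (Q/V) C_in − (Q/V + k) C; effective rate a = Q/V + k = 0.030032 + 0.0900 = 0.12003 min⁻¹.
C_ss = Q C_in/(Q + kV) = 0.21442 g/L; C(t) = C_ss + (C₀ − C_ss) e^(−a t).
C(16.4) = 0.21442 + (-0.21442)·e^(−0.12003·16.4) = 0.21442 + (-0.21442)·0.13966 = 0.18447 g/L.

0.184 g/L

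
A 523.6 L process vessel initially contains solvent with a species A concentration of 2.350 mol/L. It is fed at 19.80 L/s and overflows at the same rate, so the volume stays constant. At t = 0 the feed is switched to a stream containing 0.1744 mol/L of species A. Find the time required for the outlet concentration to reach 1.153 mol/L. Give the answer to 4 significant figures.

21.13 s

Species balance: V dC/dt = Q(C_in − C) ⇒ τ = V/Q = 26.4444 s.
C(t) = C_in + (C₀ − C_in) e^(−t/τ). Set C = 1.153 and solve for t:
e^(−t/τ) = (C − C_in)/(C₀ − C_in) = (1.153 − 0.1744)/(2.350 − 0.1744) = 0.449807
t = −τ ln(…) = 26.4444 × 0.798937 = 21.1274 s.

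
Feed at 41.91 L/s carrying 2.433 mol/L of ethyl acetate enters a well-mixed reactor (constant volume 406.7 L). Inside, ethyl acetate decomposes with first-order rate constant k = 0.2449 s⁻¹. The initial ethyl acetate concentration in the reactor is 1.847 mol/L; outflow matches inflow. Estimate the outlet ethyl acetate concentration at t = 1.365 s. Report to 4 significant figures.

Species balance: V dC/dt = Q C_in − Q C − k V C.
dC/dt = (Q/V) C_in − (Q/V + k) C; effective rate a = Q/V + k = 0.103049 + 0.2449 = 0.347949 s⁻¹.
C_ss = Q C_in/(Q + kV) = 0.720560 mol/L; C(t) = C_ss + (C₀ − C_ss) e^(−a t).
C(1.365) = 0.720560 + (1.12644)·e^(−0.347949·1.365) = 0.720560 + (1.12644)·0.621916 = 1.42111 mol/L.

1.421 mol/L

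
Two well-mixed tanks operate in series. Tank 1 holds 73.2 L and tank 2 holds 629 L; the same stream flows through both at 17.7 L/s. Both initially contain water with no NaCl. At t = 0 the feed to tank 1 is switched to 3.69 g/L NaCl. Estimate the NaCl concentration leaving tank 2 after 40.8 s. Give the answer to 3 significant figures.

2.37 g/L

Time constants: τᵢ = Vᵢ/Q for each well-mixed tank.
τ₁ = 73.2/17.7 = 4.1356 s; τ₂ = 629/17.7 = 35.537 s.
Tank 1: C₁ = C_in(1 − e^(−t/τ₁)). Tank 2 (τ₁ ≠ τ₂): C₂ = C_in[1 − (τ₁ e^(−t/τ₁) − τ₂ e^(−t/τ₂))/(τ₁ − τ₂)].
At t = 40.8: e^(−t/τ₁) = 5.1932e-05, e^(−t/τ₂) = 0.31724.
C₂ = 3.69·[1 − (4.1356·5.1932e-05 − 35.537·0.31724)/(-31.401)] = 3.69·0.64099 = 2.3653 g/L.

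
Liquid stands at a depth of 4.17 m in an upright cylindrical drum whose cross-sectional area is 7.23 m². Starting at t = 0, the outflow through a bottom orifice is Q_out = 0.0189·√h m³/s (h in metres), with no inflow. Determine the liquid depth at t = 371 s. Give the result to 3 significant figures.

With no inflow, A dh/dt = −0.0189 √h.
∫ h^(−1/2) dh = −(0.0189/A) ∫ dt, giving 2√h = 2√h₀ − (0.0189/A) t.
√h = √4.17 − 0.0189·371/(2·7.23) = 2.0421 − 0.48492 = 1.5571.
h = 1.5571² = 2.4247 m.

2.42 m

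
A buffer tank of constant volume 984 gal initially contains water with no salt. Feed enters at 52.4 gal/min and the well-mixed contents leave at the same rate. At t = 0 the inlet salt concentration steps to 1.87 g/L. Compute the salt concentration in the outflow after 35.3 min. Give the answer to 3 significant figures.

1.58 g/L

Unsteady species balance (constant V, well mixed): V dC/dt = Q(C_in − C).
Time constant τ = V/Q = 984/52.4 = 18.779 min.
C approaches C_in exponentially: C(t) = C_in + (C₀ − C_in) e^(−t/τ).
C(35.3) = 1.87 + (0 − 1.87)·e^(−35.3/18.779) = 1.87 + (-1.8700)·0.15262 = 1.5846 g/L.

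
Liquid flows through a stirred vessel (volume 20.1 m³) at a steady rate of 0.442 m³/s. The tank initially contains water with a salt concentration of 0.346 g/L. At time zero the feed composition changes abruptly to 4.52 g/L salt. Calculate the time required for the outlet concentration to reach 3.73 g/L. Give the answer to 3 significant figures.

75.7 s

Species balance: V dC/dt = Q(C_in − C) ⇒ τ = V/Q = 45.475 s.
C(t) = C_in + (C₀ − C_in) e^(−t/τ). Set C = 3.73 and solve for t:
e^(−t/τ) = (C − C_in)/(C₀ − C_in) = (3.73 − 4.52)/(0.346 − 4.52) = 0.18927
t = −τ ln(…) = 45.475 × 1.6646 = 75.698 s.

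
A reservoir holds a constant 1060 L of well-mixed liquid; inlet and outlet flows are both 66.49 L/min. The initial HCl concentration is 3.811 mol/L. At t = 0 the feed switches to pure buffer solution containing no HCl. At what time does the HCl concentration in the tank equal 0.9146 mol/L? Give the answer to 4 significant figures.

Unsteady species balance (constant V, well mixed): V dC/dt = Q(C_in − C), so τ = V/Q = 15.9422 min.
C(t) = C_in + (C₀ − C_in) e^(−t/τ). Set C = 0.9146 and solve for t:
e^(−t/τ) = (C − C_in)/(C₀ − C_in) = (0.9146 − 0)/(3.811 − 0) = 0.239990
t = −τ ln(…) = 15.9422 × 1.42716 = 22.7521 min.

22.75 min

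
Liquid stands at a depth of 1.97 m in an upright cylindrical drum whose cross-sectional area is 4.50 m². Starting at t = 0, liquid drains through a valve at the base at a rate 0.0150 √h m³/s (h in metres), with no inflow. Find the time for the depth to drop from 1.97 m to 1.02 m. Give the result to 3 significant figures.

236 s

Accumulation of liquid (constant cross-section A): A dh/dt = −0.0150 √h.
This is separable: 2 d(√h)/dt = −0.0150/A, so √h = √h₀ − (0.0150/(2A)) t.
t = 2A(√h₀ − √h)/0.0150 = 2·4.50·(√1.97 − √1.02)/0.0150
  = 9.0000 × (1.4036 − 1.0100) / 0.0150 = 236.17 s.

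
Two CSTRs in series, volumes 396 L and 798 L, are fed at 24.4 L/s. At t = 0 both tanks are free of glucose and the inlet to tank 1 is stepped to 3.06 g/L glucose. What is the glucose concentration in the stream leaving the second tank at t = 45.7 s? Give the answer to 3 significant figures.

Each tank obeys Vᵢ dCᵢ/dt = Q(Cᵢ₋₁ − Cᵢ), so τᵢ = Vᵢ/Q.
τ₁ = 396/24.4 = 16.230 s; τ₂ = 798/24.4 = 32.705 s.
Solving the cascade with C₁(0)=C₂(0)=0 gives C₂(t) = C_in[1 − (τ₁ e^(−t/τ₁) − τ₂ e^(−t/τ₂))/(τ₁ − τ₂)].
At t = 45.7: e^(−t/τ₁) = 0.059853, e^(−t/τ₂) = 0.24725.
C₂ = 3.06·[1 − (16.230·0.059853 − 32.705·0.24725)/(-16.475)] = 3.06·0.56814 = 1.7385 g/L.

1.74 g/L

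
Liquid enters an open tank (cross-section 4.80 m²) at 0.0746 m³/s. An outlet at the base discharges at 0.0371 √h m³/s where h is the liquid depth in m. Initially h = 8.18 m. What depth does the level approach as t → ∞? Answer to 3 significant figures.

4.04 m

Accumulation of liquid (constant cross-section A): A dh/dt = Q_in − 0.0371 √h. At steady state dh/dt = 0:
Q_in = 0.0371 √h_ss ⇒ √h_ss = 0.0746/0.0371 = 2.0108.
h_ss = 2.0108² = 4.0432 m. (Since h₀ = 8.18 m > h_ss, the level will fall toward this value.)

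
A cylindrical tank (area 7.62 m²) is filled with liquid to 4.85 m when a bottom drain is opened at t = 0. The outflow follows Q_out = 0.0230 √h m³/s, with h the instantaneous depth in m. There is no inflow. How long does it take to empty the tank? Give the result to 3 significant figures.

1460 s

Volume balance on the tank: A dh/dt = −0.0230 √h.
∫ h^(−1/2) dh = −(0.0230/A) ∫ dt, giving 2√h = 2√h₀ − (0.0230/A) t.
Tank is empty when √h = 0: t_empty = 2A√h₀/0.0230.
t_empty = 2·7.62·√4.85/0.0230 = 15.240·2.2023/0.0230 = 1459.2 s.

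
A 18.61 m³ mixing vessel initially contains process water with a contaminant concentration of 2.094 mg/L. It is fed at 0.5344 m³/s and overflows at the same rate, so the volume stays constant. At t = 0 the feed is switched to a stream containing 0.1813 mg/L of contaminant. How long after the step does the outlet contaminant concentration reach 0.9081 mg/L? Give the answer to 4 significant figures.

Accumulation = in − out for the solute gives V dC/dt = Q(C_in − C), so τ = V/Q = 34.8241 s.
C(t) = C_in + (C₀ − C_in) e^(−t/τ). Set C = 0.9081 and solve for t:
e^(−t/τ) = (C − C_in)/(C₀ − C_in) = (0.9081 − 0.1813)/(2.094 − 0.1813) = 0.379986
t = −τ ln(…) = 34.8241 × 0.967620 = 33.6965 s.

33.70 s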